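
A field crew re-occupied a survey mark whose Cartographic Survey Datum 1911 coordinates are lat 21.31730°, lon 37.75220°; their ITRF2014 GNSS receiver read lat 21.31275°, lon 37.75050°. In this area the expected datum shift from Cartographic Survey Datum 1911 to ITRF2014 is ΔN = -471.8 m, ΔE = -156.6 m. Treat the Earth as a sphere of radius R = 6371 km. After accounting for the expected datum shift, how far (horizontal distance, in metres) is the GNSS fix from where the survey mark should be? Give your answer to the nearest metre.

39 m

Observed coordinate differences: Δφ = -0.00455°, Δλ = -0.00170°.
Converting to metres (1° lat = 111195 m, cos φ = 0.931582): observed ΔN = -505.9 m, observed ΔE = -176.1 m.
Subtracting the expected shift leaves a residual of -505.9 − (-471.8) = -34.1 m north and -176.1 − (-156.6) = -19.5 m east.
Residual distance = √((-34.1)² + (-19.5)²) = 39.3 m.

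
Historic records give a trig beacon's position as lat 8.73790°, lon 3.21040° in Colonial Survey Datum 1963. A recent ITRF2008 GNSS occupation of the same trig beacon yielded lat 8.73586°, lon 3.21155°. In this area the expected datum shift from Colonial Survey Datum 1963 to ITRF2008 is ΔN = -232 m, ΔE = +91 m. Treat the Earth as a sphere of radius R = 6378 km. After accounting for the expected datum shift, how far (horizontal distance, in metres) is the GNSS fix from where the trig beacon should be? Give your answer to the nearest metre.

36 m

Observed coordinate differences: Δφ = -0.00204°, Δλ = +0.00115°.
Converting to metres (1° lat = 111317 m, cos φ = 0.988394): observed ΔN = -227.1 m, observed ΔE = 126.5 m.
Subtracting the expected shift leaves a residual of -227.1 − (-232) = 4.9 m north and 126.5 − (91) = 35.5 m east.
Residual distance = √(4.9² + 35.5²) = 35.9 m.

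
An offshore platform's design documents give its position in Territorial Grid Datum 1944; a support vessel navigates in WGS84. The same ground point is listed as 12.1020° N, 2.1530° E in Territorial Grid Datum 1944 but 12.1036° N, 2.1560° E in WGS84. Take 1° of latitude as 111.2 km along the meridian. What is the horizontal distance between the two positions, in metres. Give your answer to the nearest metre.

Δφ = 12.1036° − 12.1020° = +0.0016°; Δλ = 2.1560° − 2.1530° = +0.0030°.
ΔN = Δφ × 111200 = 177.9 m; ΔE = Δλ × 111200 × cos(12.1020°) = +0.0030 × 111200 × 0.977776 = 326.2 m.
Distance = √(ΔE² + ΔN²) = √(326.2² + 177.9²) = 371.6 m.

372 m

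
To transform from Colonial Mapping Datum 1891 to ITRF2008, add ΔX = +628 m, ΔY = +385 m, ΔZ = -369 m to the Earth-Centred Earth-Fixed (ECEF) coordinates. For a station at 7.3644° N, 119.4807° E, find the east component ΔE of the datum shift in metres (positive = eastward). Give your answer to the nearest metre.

The local east axis at (φ, λ) is (−sin λ, cos λ, 0), so ΔE = −sin(119.4807°)·628 + cos(119.4807°)·385 = -736.16 m.

ΔE = -736 m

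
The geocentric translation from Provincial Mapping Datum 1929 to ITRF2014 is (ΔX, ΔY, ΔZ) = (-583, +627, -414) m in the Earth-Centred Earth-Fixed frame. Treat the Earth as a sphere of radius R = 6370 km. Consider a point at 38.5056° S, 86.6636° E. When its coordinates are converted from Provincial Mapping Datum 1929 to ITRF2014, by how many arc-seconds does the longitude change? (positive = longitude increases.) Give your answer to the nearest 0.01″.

Δλ = 25.59″

sin φ = -0.622591, cos φ = 0.782547, sin λ = 0.998305, cos λ = 0.058198.
East component: ΔE = −sin λ·ΔX + cos λ·ΔY = −(0.998305)(-583) + (0.058198)(627) = 618.50 m.
1° of latitude spans πR/180 = 111177 m; at latitude φ, 1° of longitude spans that × cos φ = 87001.6 m, so Δλ = 618.50 / 87001.6 × 3600 = 25.593″.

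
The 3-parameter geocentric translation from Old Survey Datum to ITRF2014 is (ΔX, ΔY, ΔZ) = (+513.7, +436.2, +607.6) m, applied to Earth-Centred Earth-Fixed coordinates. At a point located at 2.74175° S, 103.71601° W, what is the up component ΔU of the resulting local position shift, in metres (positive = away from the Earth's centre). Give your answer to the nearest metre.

ΔU = -574 m

The local up (radial) axis is (cos φ cos λ, cos φ sin λ, sin φ), giving ΔU = -121.664 − 423.276 − 29.064 = -574.00 m.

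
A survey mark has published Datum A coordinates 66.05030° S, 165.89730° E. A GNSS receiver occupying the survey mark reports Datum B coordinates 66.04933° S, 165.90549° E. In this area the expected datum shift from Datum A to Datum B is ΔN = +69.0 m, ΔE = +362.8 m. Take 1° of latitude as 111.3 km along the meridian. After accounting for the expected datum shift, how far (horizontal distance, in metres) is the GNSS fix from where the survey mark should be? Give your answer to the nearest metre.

Observed coordinate differences: Δφ = +0.00097°, Δλ = +0.00819°.
Converting to metres (1° lat = 111300 m, cos φ = 0.405934): observed ΔN = 108.0 m, observed ΔE = 370.0 m.
Subtracting the expected shift leaves a residual of 108.0 − (69.0) = 39.0 m north and 370.0 − (362.8) = 7.2 m east.
Residual distance = √(39.0² + 7.2²) = 39.6 m.

40 m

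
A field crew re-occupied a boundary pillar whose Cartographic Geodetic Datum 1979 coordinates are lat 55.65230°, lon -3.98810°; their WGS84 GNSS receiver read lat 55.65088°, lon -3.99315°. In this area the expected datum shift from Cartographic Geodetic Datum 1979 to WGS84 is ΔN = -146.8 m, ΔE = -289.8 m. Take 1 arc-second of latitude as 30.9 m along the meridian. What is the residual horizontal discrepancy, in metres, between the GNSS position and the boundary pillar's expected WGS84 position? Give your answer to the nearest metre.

Observed coordinate differences: Δφ = -0.00142°, Δλ = -0.00505°.
Converting to metres (1° lat = 111240 m, cos φ = 0.564214): observed ΔN = -158.0 m, observed ΔE = -317.0 m.
Subtracting the expected shift leaves a residual of -158.0 − (-146.8) = -11.2 m north and -317.0 − (-289.8) = -27.2 m east.
Residual distance = √((-11.2)² + (-27.2)²) = 29.4 m.

29 m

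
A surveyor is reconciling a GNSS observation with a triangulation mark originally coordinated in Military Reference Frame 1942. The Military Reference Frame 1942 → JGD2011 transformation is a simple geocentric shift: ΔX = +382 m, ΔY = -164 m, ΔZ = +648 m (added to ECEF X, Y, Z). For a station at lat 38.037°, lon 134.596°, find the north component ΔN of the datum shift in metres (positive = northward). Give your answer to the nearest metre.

ΔN = 748 m

The local north axis is (−sin φ cos λ, −sin φ sin λ, cos φ), giving ΔN = 165.259 + 71.957 + 510.373 = 747.59 m.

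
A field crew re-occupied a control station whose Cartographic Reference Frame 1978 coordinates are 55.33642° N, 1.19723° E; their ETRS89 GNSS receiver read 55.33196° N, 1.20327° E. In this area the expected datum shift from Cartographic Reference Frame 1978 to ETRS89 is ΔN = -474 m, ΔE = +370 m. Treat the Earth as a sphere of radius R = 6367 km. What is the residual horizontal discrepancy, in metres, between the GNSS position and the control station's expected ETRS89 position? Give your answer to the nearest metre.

Observed coordinate differences: Δφ = -0.00446°, Δλ = +0.00604°.
Converting to metres (1° lat = 111125 m, cos φ = 0.568757): observed ΔN = -495.6 m, observed ΔE = 381.7 m.
Subtracting the expected shift leaves a residual of -495.6 − (-474) = -21.6 m north and 381.7 − (370) = 11.7 m east.
Residual distance = √((-21.6)² + 11.7²) = 24.6 m.

25 m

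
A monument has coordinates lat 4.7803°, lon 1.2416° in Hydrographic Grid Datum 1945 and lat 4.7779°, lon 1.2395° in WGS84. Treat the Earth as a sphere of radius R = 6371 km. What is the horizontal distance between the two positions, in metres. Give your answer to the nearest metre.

Δφ = 4.7779° − 4.7803° = -0.0024°; Δλ = 1.2395° − 1.2416° = -0.0021°.
1° along a meridian = πR/180 = 111195 m.
ΔN = Δφ × 111195 = -266.9 m; ΔE = Δλ × 111195 × cos(4.7803°) = -0.0021 × 111195 × 0.996522 = -232.7 m.
Distance = √(ΔE² + ΔN²) = √((-232.7)² + (-266.9)²) = 354.1 m.

354 m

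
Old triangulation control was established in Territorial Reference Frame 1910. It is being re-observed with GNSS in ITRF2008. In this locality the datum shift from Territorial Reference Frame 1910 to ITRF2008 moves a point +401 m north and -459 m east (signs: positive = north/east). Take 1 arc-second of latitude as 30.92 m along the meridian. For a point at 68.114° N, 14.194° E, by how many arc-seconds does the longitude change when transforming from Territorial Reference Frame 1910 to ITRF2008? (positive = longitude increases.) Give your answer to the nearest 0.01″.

At latitude 68.114°, cos φ = 0.372761.
1″ of longitude at this latitude = 30.92 × cos φ = 11.5258 m, so Δλ = -459.0 / 11.5258 = -39.824″.

Δλ = -39.82″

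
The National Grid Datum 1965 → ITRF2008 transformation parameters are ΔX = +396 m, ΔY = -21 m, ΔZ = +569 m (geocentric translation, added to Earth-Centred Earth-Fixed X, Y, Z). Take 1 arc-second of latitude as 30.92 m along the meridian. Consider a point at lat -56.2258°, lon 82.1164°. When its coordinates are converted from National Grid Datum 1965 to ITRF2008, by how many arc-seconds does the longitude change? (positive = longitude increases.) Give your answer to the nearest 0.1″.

sin φ = -0.831235, cos φ = 0.555921, sin λ = 0.990549, cos λ = 0.137161.
East component: ΔE = −sin λ·ΔX + cos λ·ΔY = −(0.990549)(396) + (0.137161)(-21) = -395.14 m.
1° of latitude spans 3600 × 30.92 = 111312 m; at latitude φ, 1° of longitude spans that × cos φ = 61880.7 m, so Δλ = -395.14 / 61880.7 × 3600 = -22.988″.

Δλ = -23.0″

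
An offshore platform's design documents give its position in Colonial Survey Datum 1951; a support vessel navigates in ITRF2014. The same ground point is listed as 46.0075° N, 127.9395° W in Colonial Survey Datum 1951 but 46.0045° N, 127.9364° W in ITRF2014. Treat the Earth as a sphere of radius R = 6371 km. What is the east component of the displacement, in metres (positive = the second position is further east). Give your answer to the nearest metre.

Δφ = 46.0045° − 46.0075° = -0.0030°; Δλ = -127.9364° − -127.9395° = +0.0031°.
1° along a meridian = πR/180 = 111195 m.
ΔN = Δφ × 111195 = -333.6 m; ΔE = Δλ × 111195 × cos(46.0075°) = +0.0031 × 111195 × 0.694564 = 239.4 m.

ΔE = 239 m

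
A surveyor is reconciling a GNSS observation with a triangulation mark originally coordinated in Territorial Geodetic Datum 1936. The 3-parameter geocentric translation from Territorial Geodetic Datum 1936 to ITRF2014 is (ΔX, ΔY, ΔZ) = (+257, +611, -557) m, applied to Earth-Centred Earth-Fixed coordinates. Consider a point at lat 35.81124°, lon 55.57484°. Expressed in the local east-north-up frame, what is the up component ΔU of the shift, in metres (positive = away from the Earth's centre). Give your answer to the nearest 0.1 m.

ΔU = 200.6 m

The local up (radial) axis is (cos φ cos λ, cos φ sin λ, sin φ), giving ΔU = 117.822 + 408.712 − 325.910 = 200.62 m.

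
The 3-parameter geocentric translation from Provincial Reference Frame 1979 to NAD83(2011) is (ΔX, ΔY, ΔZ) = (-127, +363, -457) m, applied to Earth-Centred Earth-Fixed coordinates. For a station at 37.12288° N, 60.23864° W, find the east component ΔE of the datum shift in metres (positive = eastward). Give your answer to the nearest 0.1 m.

ΔE = 69.9 m

At φ = 37.12288°, λ = -60.23864°: sin φ = 0.603526, cos φ = 0.797343, sin λ = -0.868100, cos λ = 0.496389.
ΔE = −sin λ·ΔX + cos λ·ΔY = −(-0.868100)·(-127) + (0.496389)·(363) = 69.94 m.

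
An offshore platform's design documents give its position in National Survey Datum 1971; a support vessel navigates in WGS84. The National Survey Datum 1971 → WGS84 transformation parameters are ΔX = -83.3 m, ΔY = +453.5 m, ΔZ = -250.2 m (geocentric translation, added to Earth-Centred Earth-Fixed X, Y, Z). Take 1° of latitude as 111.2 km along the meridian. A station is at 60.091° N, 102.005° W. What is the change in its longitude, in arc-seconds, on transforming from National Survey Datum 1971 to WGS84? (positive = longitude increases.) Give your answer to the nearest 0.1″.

Δλ = -11.4″

sin φ = 0.866818, cos φ = 0.498624, sin λ = -0.978129, cos λ = -0.207997.
East component: ΔE = −sin λ·ΔX + cos λ·ΔY = −(-0.978129)(-83.3) + (-0.207997)(453.5) = -175.80 m.
1° of latitude spans 111200 m; at latitude φ, 1° of longitude spans that × cos φ = 55447.0 m, so Δλ = -175.80 / 55447.0 × 3600 = -11.414″.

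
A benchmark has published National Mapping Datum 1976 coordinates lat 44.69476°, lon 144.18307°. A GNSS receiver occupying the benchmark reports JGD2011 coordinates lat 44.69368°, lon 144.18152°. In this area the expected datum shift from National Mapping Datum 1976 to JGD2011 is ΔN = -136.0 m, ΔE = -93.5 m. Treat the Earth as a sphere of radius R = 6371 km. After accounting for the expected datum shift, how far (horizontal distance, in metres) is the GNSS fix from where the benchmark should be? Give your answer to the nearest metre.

Observed coordinate differences: Δφ = -0.00108°, Δλ = -0.00155°.
Converting to metres (1° lat = 111195 m, cos φ = 0.710864): observed ΔN = -120.1 m, observed ΔE = -122.5 m.
Subtracting the expected shift leaves a residual of -120.1 − (-136.0) = 15.9 m north and -122.5 − (-93.5) = -29.0 m east.
Residual distance = √(15.9² + (-29.0)²) = 33.1 m.

33 m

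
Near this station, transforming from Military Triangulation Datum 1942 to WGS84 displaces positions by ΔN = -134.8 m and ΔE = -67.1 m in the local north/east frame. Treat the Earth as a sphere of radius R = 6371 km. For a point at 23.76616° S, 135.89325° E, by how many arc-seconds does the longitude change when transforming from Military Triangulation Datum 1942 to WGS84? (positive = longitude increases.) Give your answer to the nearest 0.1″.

At latitude -23.76616°, cos φ = 0.915198.
One radian of longitude at latitude φ spans R cos φ, so Δλ = ΔE / (R cos φ) = -67.1 / (6371000 × 0.915198) = -1.1508e-05 rad = -2.374″.

Δλ = -2.4″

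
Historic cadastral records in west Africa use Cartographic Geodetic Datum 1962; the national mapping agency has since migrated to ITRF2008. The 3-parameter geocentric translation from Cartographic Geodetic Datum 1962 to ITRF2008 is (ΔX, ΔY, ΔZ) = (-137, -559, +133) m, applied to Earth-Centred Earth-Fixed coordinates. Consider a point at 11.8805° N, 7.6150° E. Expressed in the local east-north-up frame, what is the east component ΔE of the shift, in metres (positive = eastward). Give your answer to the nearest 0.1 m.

ΔE = -535.9 m

At φ = 11.8805°, λ = 7.6150°: sin φ = 0.205871, cos φ = 0.978579, sin λ = 0.132516, cos λ = 0.991181.
ΔE = −sin λ·ΔX + cos λ·ΔY = −(0.132516)·(-137) + (0.991181)·(-559) = -535.92 m.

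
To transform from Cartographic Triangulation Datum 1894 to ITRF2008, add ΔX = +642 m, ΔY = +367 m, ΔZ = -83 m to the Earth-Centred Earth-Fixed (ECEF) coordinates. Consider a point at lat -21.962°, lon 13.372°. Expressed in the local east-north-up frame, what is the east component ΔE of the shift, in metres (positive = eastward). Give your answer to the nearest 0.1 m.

ΔE = 208.6 m

At φ = -21.962°, λ = 13.372°: sin φ = -0.373992, cos φ = 0.927432, sin λ = 0.231272, cos λ = 0.972889.
ΔE = −sin λ·ΔX + cos λ·ΔY = −(0.231272)·(642) + (0.972889)·(367) = 208.57 m.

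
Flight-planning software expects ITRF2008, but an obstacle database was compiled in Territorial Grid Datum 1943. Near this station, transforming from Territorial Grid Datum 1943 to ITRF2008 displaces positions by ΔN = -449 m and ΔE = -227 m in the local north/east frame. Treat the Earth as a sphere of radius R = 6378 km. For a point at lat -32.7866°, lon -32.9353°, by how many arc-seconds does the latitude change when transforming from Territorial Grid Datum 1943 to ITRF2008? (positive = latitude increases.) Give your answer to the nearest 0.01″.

Δφ = -14.52″

On a sphere of radius R, 1 rad of latitude = R, so Δφ = ΔN / R = -449.0 / 6378000 = -7.0398e-05 rad = -14.521″.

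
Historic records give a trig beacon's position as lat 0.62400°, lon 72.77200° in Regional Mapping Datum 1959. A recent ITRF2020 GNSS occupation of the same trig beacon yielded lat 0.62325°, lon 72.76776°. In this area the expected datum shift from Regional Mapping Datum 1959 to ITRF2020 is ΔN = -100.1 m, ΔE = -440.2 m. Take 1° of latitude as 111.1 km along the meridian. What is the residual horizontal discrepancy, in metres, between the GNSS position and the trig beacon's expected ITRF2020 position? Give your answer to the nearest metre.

35 m

Observed coordinate differences: Δφ = -0.00075°, Δλ = -0.00424°.
Converting to metres (1° lat = 111100 m, cos φ = 0.999941): observed ΔN = -83.3 m, observed ΔE = -471.0 m.
Subtracting the expected shift leaves a residual of -83.3 − (-100.1) = 16.8 m north and -471.0 − (-440.2) = -30.8 m east.
Residual distance = √(16.8² + (-30.8)²) = 35.1 m.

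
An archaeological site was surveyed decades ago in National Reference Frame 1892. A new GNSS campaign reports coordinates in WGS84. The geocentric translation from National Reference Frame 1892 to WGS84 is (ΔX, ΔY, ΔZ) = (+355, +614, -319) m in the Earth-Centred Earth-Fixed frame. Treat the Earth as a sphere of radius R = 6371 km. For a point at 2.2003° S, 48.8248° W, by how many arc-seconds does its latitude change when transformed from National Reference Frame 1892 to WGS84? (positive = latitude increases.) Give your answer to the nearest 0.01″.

Δφ = -10.60″

sin φ = -0.038393, cos φ = 0.999263, sin λ = -0.752700, cos λ = 0.658364.
North component: ΔN = −sin φ cos λ·ΔX − sin φ sin λ·ΔY + cos φ·ΔZ = −(-0.038393)(0.658364)(355) − (-0.038393)(-0.752700)(614) + (0.999263)(-319) = -327.54 m.
1° of latitude spans πR/180 = 111195 m, so Δφ = -327.54 / 111195 × 3600 = -10.604″.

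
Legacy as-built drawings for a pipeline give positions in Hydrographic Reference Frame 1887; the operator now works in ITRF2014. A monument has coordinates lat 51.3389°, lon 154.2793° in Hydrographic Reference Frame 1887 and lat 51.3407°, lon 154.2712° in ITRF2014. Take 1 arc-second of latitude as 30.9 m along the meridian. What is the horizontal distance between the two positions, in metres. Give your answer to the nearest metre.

597 m

Δφ = 51.3407° − 51.3389° = +0.0018°; Δλ = 154.2712° − 154.2793° = -0.0081°.
1° of latitude = 3600 × 30.90 = 111240 m.
ΔN = Δφ × 111240 = 200.2 m; ΔE = Δλ × 111240 × cos(51.3389°) = -0.0081 × 111240 × 0.624713 = -562.9 m.
Distance = √(ΔE² + ΔN²) = √((-562.9)² + 200.2²) = 597.4 m.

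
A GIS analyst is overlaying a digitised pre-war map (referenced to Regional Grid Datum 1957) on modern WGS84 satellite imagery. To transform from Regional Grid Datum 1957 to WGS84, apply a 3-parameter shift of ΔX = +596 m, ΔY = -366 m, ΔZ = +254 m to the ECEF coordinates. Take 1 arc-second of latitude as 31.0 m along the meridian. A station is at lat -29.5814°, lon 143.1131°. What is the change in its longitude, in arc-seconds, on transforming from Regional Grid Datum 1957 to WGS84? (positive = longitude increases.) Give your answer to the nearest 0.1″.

sin φ = -0.493660, cos φ = 0.869655, sin λ = 0.600237, cos λ = -0.799822.
East component: ΔE = −sin λ·ΔX + cos λ·ΔY = −(0.600237)(596) + (-0.799822)(-366) = -65.01 m.
1° of latitude spans 3600 × 31.00 = 111600 m; at latitude φ, 1° of longitude spans that × cos φ = 97053.5 m, so Δλ = -65.01 / 97053.5 × 3600 = -2.411″.

Δλ = -2.4″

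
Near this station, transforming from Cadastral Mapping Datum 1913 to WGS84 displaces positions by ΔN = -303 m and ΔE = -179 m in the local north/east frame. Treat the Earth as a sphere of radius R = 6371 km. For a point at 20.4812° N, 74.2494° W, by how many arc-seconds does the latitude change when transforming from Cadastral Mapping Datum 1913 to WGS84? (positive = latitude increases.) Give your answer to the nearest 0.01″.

Δφ = -9.81″

On a sphere of radius R, 1 rad of latitude = R, so Δφ = ΔN / R = -303.0 / 6371000 = -4.7559e-05 rad = -9.810″.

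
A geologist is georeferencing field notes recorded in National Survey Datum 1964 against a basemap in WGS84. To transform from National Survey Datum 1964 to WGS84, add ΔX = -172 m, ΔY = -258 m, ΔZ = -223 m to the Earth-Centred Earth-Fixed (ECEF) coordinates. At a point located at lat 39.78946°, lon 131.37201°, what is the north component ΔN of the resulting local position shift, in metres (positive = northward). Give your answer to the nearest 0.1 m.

ΔN = -120.2 m

At φ = 39.78946°, λ = 131.37201°: sin φ = 0.639968, cos φ = 0.768401, sin λ = 0.750434, cos λ = -0.660945.
ΔN = −sin φ cos λ·ΔX − sin φ sin λ·ΔY + cos φ·ΔZ = −(0.639968)(-0.660945)(-172) − (0.639968)(0.750434)(-258) + (0.768401)(-223) = -120.20 m.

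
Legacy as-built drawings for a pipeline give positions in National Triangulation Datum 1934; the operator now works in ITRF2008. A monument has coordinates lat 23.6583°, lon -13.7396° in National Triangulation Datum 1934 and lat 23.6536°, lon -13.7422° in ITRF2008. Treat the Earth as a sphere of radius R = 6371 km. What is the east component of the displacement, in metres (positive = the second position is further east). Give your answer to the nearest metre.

ΔE = -265 m

Δφ = 23.6536° − 23.6583° = -0.0047°; Δλ = -13.7422° − -13.7396° = -0.0026°.
1° along a meridian = πR/180 = 111195 m.
ΔN = Δφ × 111195 = -522.6 m; ΔE = Δλ × 111195 × cos(23.6583°) = -0.0026 × 111195 × 0.915955 = -264.8 m.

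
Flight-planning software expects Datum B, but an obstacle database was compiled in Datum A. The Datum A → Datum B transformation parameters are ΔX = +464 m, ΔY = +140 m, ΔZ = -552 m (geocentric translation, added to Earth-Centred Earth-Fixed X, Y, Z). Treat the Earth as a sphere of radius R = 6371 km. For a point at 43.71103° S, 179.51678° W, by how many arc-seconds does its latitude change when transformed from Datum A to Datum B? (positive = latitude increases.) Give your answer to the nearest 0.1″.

sin φ = -0.691022, cos φ = 0.722834, sin λ = -0.008434, cos λ = -0.999964.
North component: ΔN = −sin φ cos λ·ΔX − sin φ sin λ·ΔY + cos φ·ΔZ = −(-0.691022)(-0.999964)(464) − (-0.691022)(-0.008434)(140) + (0.722834)(-552) = -720.44 m.
1° of latitude spans πR/180 = 111195 m, so Δφ = -720.44 / 111195 × 3600 = -23.325″.

Δφ = -23.3″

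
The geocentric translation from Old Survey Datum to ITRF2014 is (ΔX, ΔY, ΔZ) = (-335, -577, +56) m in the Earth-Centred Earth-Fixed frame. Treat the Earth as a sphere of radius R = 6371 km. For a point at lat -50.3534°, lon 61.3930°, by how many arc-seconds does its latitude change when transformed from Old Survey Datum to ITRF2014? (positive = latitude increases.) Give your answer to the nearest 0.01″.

Δφ = -15.47″

sin φ = -0.769995, cos φ = 0.638050, sin λ = 0.877924, cos λ = 0.478799.
North component: ΔN = −sin φ cos λ·ΔX − sin φ sin λ·ΔY + cos φ·ΔZ = −(-0.769995)(0.478799)(-335) − (-0.769995)(0.877924)(-577) + (0.638050)(56) = -477.82 m.
1° of latitude spans πR/180 = 111195 m, so Δφ = -477.82 / 111195 × 3600 = -15.470″.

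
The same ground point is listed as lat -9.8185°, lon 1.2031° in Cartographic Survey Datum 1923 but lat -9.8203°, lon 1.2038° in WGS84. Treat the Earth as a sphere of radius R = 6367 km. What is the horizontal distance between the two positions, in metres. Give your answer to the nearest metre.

Δφ = -9.8203° − -9.8185° = -0.0018°; Δλ = 1.2038° − 1.2031° = +0.0007°.
1° along a meridian = πR/180 = 111125 m.
ΔN = Δφ × 111125 = -200.0 m; ΔE = Δλ × 111125 × cos(-9.8185°) = +0.0007 × 111125 × 0.985353 = 76.6 m.
Distance = √(ΔE² + ΔN²) = √(76.6² + (-200.0)²) = 214.2 m.

214 m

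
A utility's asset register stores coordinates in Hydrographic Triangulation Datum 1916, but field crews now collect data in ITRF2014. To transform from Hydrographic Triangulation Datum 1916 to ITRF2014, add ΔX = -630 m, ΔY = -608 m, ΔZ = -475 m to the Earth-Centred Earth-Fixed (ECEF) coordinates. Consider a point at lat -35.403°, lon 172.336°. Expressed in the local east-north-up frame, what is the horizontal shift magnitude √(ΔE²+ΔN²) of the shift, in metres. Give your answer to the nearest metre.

690 m

At φ = -35.403°, λ = 172.336°: sin φ = -0.579324, cos φ = 0.815097, sin λ = 0.133364, cos λ = -0.991067.
ΔE = −sin λ·ΔX + cos λ·ΔY = −(0.133364)·(-630) + (-0.991067)·(-608) = 686.59 m.
ΔN = −sin φ cos λ·ΔX − sin φ sin λ·ΔY + cos φ·ΔZ = −(-0.579324)(-0.991067)(-630) − (-0.579324)(0.133364)(-608) + (0.815097)(-475) = -72.43 m.
Horizontal magnitude = √(ΔE² + ΔN²) = √(686.59² + (-72.43)²) = 690.40 m.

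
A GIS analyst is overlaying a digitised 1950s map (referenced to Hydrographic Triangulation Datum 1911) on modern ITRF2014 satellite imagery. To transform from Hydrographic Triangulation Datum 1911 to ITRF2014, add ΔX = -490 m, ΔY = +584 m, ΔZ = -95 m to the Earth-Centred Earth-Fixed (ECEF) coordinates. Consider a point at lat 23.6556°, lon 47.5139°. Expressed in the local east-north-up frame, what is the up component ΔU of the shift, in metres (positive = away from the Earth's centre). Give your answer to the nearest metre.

At φ = 23.6556°, λ = 47.5139°: sin φ = 0.401238, cos φ = 0.915974, sin λ = 0.737441, cos λ = 0.675411.
ΔU = cos φ cos λ·ΔX + cos φ sin λ·ΔY + sin φ·ΔZ = (0.915974)(0.675411)(-490) + (0.915974)(0.737441)(584) + (0.401238)(-95) = 53.22 m.

ΔU = 53 m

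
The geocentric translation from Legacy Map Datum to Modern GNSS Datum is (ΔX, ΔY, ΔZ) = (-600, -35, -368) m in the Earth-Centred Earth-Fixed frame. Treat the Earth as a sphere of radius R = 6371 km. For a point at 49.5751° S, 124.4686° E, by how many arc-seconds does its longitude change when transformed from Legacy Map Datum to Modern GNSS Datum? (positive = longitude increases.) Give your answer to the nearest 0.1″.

Δλ = 25.7″

sin φ = -0.761257, cos φ = 0.648451, sin λ = 0.824436, cos λ = -0.565955.
East component: ΔE = −sin λ·ΔX + cos λ·ΔY = −(0.824436)(-600) + (-0.565955)(-35) = 514.47 m.
1° of latitude spans πR/180 = 111195 m; at latitude φ, 1° of longitude spans that × cos φ = 72104.4 m, so Δλ = 514.47 / 72104.4 × 3600 = 25.686″.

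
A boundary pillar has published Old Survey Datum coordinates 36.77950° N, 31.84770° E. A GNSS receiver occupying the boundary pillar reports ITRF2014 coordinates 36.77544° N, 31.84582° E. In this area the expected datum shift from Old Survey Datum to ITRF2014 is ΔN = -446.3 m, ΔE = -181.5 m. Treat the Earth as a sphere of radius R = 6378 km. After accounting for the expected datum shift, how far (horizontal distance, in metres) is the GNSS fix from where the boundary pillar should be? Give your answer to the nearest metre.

Observed coordinate differences: Δφ = -0.00406°, Δλ = -0.00188°.
Converting to metres (1° lat = 111317 m, cos φ = 0.800946): observed ΔN = -451.9 m, observed ΔE = -167.6 m.
Subtracting the expected shift leaves a residual of -451.9 − (-446.3) = -5.6 m north and -167.6 − (-181.5) = 13.9 m east.
Residual distance = √((-5.6)² + 13.9²) = 15.0 m.

15 m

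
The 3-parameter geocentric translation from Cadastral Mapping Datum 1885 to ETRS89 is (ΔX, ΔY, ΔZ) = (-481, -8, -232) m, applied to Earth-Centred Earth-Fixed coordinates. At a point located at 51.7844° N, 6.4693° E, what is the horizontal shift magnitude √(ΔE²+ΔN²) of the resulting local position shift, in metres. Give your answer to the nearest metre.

At φ = 51.7844°, λ = 6.4693°: sin φ = 0.785688, cos φ = 0.618622, sin λ = 0.112671, cos λ = 0.993632.
ΔE = −sin λ·ΔX + cos λ·ΔY = −(0.112671)·(-481) + (0.993632)·(-8) = 46.25 m.
ΔN = −sin φ cos λ·ΔX − sin φ sin λ·ΔY + cos φ·ΔZ = −(0.785688)(0.993632)(-481) − (0.785688)(0.112671)(-8) + (0.618622)(-232) = 232.70 m.
Horizontal magnitude = √(ΔE² + ΔN²) = √(46.25² + 232.70²) = 237.25 m.

237 m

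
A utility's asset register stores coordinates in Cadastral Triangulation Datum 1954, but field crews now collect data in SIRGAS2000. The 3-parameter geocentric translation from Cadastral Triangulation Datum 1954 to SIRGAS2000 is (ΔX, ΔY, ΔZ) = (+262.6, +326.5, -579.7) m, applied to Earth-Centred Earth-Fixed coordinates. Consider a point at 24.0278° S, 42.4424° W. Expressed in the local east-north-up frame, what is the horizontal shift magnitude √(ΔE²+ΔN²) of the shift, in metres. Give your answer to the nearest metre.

683 m

At φ = -24.0278°, λ = -42.4424°: sin φ = -0.407180, cos φ = 0.913348, sin λ = -0.674849, cos λ = 0.737956.
ΔE = −sin λ·ΔX + cos λ·ΔY = −(-0.674849)·(262.6) + (0.737956)·(326.5) = 418.16 m.
ΔN = −sin φ cos λ·ΔX − sin φ sin λ·ΔY + cos φ·ΔZ = −(-0.407180)(0.737956)(262.6) − (-0.407180)(-0.674849)(326.5) + (0.913348)(-579.7) = -540.28 m.
Horizontal magnitude = √(ΔE² + ΔN²) = √(418.16² + (-540.28)²) = 683.20 m.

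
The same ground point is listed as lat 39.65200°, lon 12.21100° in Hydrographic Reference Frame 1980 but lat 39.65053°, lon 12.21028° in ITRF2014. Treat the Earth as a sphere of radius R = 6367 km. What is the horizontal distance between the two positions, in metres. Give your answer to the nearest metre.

175 m

Δφ = 39.65053° − 39.65200° = -0.00147°; Δλ = 12.21028° − 12.21100° = -0.00072°.
1° along a meridian = πR/180 = 111125 m.
ΔN = Δφ × 111125 = -163.4 m; ΔE = Δλ × 111125 × cos(39.65200°) = -0.00072 × 111125 × 0.769934 = -61.6 m.
Distance = √(ΔE² + ΔN²) = √((-61.6)² + (-163.4)²) = 174.6 m.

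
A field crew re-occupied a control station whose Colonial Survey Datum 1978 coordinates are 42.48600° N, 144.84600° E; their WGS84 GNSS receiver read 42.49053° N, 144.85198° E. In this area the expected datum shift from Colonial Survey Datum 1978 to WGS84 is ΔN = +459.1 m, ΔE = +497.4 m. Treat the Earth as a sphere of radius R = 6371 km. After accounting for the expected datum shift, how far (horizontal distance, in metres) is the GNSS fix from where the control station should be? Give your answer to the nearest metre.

45 m

Observed coordinate differences: Δφ = +0.00453°, Δλ = +0.00598°.
Converting to metres (1° lat = 111195 m, cos φ = 0.737442): observed ΔN = 503.7 m, observed ΔE = 490.4 m.
Subtracting the expected shift leaves a residual of 503.7 − (459.1) = 44.6 m north and 490.4 − (497.4) = -7.0 m east.
Residual distance = √(44.6² + (-7.0)²) = 45.2 m.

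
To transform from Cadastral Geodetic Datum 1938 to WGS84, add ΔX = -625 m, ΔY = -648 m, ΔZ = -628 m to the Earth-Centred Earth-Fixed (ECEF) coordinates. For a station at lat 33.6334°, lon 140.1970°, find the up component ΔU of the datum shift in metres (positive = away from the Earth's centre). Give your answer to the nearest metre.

The local up (radial) axis is (cos φ cos λ, cos φ sin λ, sin φ), giving ΔU = 399.777 − 345.376 − 347.835 = -293.43 m.

ΔU = -293 m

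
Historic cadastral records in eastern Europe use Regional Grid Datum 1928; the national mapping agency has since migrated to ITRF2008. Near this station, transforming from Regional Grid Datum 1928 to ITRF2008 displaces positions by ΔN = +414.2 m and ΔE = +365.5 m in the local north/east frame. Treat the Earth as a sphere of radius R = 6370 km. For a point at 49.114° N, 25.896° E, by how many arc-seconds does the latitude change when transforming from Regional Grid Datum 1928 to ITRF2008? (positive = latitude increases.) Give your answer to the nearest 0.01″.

Δφ = 13.41″

On a sphere of radius R, 1 rad of latitude = R, so Δφ = ΔN / R = 414.2 / 6370000 = 6.5024e-05 rad = 13.412″.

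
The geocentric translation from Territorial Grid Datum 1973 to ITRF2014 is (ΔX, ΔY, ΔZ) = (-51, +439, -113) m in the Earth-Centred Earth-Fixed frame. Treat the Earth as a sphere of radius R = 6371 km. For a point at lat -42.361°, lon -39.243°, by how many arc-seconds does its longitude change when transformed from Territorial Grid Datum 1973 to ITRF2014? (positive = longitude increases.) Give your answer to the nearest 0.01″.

Δλ = 13.48″

sin φ = -0.673800, cos φ = 0.738914, sin λ = -0.632611, cos λ = 0.774470.
East component: ΔE = −sin λ·ΔX + cos λ·ΔY = −(-0.632611)(-51) + (0.774470)(439) = 307.73 m.
1° of latitude spans πR/180 = 111195 m; at latitude φ, 1° of longitude spans that × cos φ = 82163.5 m, so Δλ = 307.73 / 82163.5 × 3600 = 13.483″.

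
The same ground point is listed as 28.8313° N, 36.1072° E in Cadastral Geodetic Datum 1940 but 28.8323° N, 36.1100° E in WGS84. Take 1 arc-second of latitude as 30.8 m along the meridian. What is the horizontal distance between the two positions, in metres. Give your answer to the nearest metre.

Δφ = 28.8323° − 28.8313° = +0.0010°; Δλ = 36.1100° − 36.1072° = +0.0028°.
1° of latitude = 3600 × 30.80 = 110880 m.
ΔN = Δφ × 110880 = 110.9 m; ΔE = Δλ × 110880 × cos(28.8313°) = +0.0028 × 110880 × 0.876043 = 272.0 m.
Distance = √(ΔE² + ΔN²) = √(272.0² + 110.9²) = 293.7 m.

294 m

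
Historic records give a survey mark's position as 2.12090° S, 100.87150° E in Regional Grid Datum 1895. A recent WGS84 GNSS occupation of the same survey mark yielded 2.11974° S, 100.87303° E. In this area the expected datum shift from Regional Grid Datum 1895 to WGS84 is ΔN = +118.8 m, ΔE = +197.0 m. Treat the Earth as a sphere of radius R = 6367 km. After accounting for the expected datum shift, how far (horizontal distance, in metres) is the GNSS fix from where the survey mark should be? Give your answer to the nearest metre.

Observed coordinate differences: Δφ = +0.00116°, Δλ = +0.00153°.
Converting to metres (1° lat = 111125 m, cos φ = 0.999315): observed ΔN = 128.9 m, observed ΔE = 169.9 m.
Subtracting the expected shift leaves a residual of 128.9 − (118.8) = 10.1 m north and 169.9 − (197.0) = -27.1 m east.
Residual distance = √(10.1² + (-27.1)²) = 28.9 m.

29 m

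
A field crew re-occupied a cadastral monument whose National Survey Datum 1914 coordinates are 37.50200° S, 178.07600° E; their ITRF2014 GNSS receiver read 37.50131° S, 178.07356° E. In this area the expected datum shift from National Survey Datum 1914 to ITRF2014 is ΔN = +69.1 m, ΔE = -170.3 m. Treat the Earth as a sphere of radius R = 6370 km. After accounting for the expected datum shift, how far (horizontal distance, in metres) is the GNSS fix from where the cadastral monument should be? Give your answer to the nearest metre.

46 m

Observed coordinate differences: Δφ = +0.00069°, Δλ = -0.00244°.
Converting to metres (1° lat = 111177 m, cos φ = 0.793332): observed ΔN = 76.7 m, observed ΔE = -215.2 m.
Subtracting the expected shift leaves a residual of 76.7 − (69.1) = 7.6 m north and -215.2 − (-170.3) = -44.9 m east.
Residual distance = √(7.6² + (-44.9)²) = 45.6 m.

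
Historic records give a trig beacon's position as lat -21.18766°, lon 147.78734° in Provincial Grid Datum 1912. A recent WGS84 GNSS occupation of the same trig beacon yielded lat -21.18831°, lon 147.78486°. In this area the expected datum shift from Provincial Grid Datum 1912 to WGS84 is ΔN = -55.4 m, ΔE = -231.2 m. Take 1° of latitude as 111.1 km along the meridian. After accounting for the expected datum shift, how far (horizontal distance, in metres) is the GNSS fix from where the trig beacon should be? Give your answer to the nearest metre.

Observed coordinate differences: Δφ = -0.00065°, Δλ = -0.00248°.
Converting to metres (1° lat = 111100 m, cos φ = 0.932402): observed ΔN = -72.2 m, observed ΔE = -256.9 m.
Subtracting the expected shift leaves a residual of -72.2 − (-55.4) = -16.8 m north and -256.9 − (-231.2) = -25.7 m east.
Residual distance = √((-16.8)² + (-25.7)²) = 30.7 m.

31 m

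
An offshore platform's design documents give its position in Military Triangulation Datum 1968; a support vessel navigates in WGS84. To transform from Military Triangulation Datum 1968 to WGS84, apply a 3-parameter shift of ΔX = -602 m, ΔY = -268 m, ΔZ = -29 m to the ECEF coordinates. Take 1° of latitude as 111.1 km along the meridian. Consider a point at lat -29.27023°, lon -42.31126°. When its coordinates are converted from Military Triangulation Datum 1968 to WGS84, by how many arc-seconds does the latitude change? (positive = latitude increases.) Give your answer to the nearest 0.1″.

sin φ = -0.488929, cos φ = 0.872323, sin λ = -0.673158, cos λ = 0.739499.
North component: ΔN = −sin φ cos λ·ΔX − sin φ sin λ·ΔY + cos φ·ΔZ = −(-0.488929)(0.739499)(-602) − (-0.488929)(-0.673158)(-268) + (0.872323)(-29) = -154.75 m.
1° of latitude spans 111100 m, so Δφ = -154.75 / 111100 × 3600 = -5.014″.

Δφ = -5.0″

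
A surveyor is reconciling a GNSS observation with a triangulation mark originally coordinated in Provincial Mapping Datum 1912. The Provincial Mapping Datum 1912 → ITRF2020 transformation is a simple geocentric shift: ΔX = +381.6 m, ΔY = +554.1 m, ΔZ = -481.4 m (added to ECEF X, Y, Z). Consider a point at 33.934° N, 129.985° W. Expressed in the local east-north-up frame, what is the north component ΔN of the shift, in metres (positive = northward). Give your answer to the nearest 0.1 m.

ΔN = -25.5 m

The local north axis is (−sin φ cos λ, −sin φ sin λ, cos φ), giving ΔN = 136.886 + 237.004 − 399.409 = -25.52 m.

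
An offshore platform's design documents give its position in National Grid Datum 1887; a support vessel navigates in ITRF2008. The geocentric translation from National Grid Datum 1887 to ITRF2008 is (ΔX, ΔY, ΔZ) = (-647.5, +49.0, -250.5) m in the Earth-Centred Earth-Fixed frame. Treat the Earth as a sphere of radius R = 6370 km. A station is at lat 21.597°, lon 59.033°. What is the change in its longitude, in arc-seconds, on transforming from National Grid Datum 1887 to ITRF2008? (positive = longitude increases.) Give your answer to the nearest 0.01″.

sin φ = 0.368076, cos φ = 0.929796, sin λ = 0.857464, cos λ = 0.514544.
East component: ΔE = −sin λ·ΔX + cos λ·ΔY = −(0.857464)(-647.5) + (0.514544)(49.0) = 580.42 m.
1° of latitude spans πR/180 = 111177 m; at latitude φ, 1° of longitude spans that × cos φ = 103372.3 m, so Δλ = 580.42 / 103372.3 × 3600 = 20.213″.

Δλ = 20.21″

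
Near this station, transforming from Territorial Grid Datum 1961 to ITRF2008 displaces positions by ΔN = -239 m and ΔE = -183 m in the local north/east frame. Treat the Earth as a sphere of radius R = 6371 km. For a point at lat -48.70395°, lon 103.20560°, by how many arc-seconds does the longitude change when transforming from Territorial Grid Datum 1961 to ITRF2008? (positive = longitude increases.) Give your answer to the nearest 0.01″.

Δλ = -8.98″

At latitude -48.70395°, cos φ = 0.659950.
One radian of longitude at latitude φ spans R cos φ, so Δλ = ΔE / (R cos φ) = -183.0 / (6371000 × 0.659950) = -4.3524e-05 rad = -8.978″.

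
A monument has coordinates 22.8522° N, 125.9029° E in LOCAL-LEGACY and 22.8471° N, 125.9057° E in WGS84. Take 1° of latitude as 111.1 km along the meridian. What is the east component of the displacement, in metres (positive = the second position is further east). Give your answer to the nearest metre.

Δφ = 22.8471° − 22.8522° = -0.0051°; Δλ = 125.9057° − 125.9029° = +0.0028°.
ΔN = Δφ × 111100 = -566.6 m; ΔE = Δλ × 111100 × cos(22.8522°) = +0.0028 × 111100 × 0.921510 = 286.7 m.

ΔE = 287 m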